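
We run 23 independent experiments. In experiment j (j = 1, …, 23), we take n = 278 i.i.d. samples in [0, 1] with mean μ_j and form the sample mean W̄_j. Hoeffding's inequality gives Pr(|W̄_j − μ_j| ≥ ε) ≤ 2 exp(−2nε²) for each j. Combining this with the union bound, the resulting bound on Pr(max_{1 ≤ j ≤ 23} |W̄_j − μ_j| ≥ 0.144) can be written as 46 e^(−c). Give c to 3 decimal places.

11.529

Union bound over the 23 events: Pr(max_{1 ≤ j ≤ 23} |W̄_j − μ_j| ≥ 0.144) ≤ 23·2·exp(−2nε²) = 46 exp(−2·278·0.144²).
So c = 2·278·0.144² = 11.5292.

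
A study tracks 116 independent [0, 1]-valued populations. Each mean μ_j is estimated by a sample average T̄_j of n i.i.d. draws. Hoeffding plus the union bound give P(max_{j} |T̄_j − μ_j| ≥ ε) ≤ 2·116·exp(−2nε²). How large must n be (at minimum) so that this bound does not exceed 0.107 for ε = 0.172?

130

Need 2·116·exp(−2nε²) ≤ 0.107, i.e. exp(−2nε²) ≤ 0.107/232.
So 2nε² ≥ ln(232/0.107) = 7.681664.
Hence n ≥ 7.681664/(2·0.172²) = 129.828.
The smallest integer n is 130.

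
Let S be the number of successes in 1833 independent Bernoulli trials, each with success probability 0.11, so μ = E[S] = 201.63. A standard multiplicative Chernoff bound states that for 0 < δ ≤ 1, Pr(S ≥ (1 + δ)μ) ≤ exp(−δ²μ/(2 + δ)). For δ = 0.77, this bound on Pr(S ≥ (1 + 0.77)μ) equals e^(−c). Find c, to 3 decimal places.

c = δ²μ/(2 + δ) = 0.77²·201.63/(2 + 0.77) = 43.1576.

43.158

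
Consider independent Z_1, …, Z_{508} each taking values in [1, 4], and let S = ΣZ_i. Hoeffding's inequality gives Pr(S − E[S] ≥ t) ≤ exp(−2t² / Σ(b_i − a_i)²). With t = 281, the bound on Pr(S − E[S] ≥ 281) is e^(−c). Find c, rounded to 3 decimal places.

34.541

Σ(b_i − a_i)² = 508·(3)² = 4572.
c = 2t²/4572 = 2·281²/4572 = 34.5411.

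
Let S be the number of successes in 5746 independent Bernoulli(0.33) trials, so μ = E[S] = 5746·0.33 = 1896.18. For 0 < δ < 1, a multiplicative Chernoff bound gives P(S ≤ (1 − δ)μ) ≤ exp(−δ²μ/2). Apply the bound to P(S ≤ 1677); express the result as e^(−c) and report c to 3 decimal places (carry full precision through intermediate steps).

Write 1677 = (1 − δ)μ, so δ = 1 − 1677/1896.18 = 0.1155903…
Then the exponent is δ²μ/2 = (μ − 1677)²/(2μ) = 12.667540.

12.668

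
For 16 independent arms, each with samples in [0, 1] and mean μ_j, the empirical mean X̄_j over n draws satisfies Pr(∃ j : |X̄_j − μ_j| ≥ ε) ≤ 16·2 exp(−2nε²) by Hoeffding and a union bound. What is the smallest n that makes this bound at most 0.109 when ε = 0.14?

145

Need 2·16·exp(−2nε²) ≤ 0.109, i.e. exp(−2nε²) ≤ 0.109/32.
So 2nε² ≥ ln(32/0.109) = 5.682143.
Hence n ≥ 5.682143/(2·0.14²) = 144.953.
The smallest integer n is 145.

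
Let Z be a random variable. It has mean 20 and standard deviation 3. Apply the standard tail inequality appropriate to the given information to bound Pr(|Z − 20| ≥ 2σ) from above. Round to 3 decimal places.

Mean and variance are known, so Chebyshev's inequality applies.
Chebyshev: Pr(|Z − μ| ≥ t) ≤ Var(Z)/t².
Var(Z) = σ² = 3² = 9.
t = 2·3 = 6.
Bound = 9 / 36 = 0.2500.

0.250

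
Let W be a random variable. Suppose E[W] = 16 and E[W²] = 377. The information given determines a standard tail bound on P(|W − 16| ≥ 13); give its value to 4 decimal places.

The first two moments determine the variance, so Chebyshev's inequality is the sharpest standard bound available.
Var(W) = E[W²] − (E[W])² = 377 − 256 = 121.
Chebyshev's inequality: P(|W − μ| ≥ t) ≤ Var(W)/t² = 121/169 = 0.7160.

0.7160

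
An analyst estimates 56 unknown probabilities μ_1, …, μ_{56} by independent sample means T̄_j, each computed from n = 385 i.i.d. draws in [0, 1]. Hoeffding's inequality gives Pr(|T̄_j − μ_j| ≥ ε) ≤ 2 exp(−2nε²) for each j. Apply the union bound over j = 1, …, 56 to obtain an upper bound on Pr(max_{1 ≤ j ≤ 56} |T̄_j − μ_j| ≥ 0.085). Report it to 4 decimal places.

Per-experiment Hoeffding bound: 2·exp(−2·385·0.085²) = 2·exp(−5.56325) = 0.0076726.
Union bound over 56 events: 56·0.0076726 = 0.42966.

0.4297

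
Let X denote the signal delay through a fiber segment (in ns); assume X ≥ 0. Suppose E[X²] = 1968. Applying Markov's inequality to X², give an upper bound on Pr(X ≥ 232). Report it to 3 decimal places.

Since X ≥ 0, the event {X ≥ 232} is the same as {X² ≥ 53824}.
Markov's inequality applied to X² gives Pr(X² ≥ 53824) ≤ E[X²]/53824 = 1968/53824 = 0.0366.

0.037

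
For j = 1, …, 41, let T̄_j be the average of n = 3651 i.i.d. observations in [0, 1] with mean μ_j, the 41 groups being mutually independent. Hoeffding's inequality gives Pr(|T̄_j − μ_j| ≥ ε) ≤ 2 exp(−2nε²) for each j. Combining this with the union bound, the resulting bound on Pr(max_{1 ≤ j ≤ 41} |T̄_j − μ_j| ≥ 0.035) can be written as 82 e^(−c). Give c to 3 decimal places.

Union bound over the 41 events: Pr(max_{1 ≤ j ≤ 41} |T̄_j − μ_j| ≥ 0.035) ≤ 41·2·exp(−2nε²) = 82 exp(−2·3651·0.035²).
So c = 2·3651·0.035² = 8.9450.

8.945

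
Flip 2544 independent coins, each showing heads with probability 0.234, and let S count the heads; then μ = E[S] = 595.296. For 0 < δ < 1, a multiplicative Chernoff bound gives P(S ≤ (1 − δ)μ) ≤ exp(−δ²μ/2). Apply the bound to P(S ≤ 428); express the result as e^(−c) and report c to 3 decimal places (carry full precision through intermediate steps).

Write 428 = (1 − δ)μ, so δ = 1 − 428/595.296 = 0.2810299…
Then the exponent is δ²μ/2 = (μ − 428)²/(2μ) = 23.507593.

23.508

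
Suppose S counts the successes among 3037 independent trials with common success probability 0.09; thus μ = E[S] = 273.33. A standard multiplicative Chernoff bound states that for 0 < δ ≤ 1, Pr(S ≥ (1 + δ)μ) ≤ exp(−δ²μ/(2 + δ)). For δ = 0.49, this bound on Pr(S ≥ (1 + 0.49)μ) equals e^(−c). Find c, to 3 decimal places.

c = δ²μ/(2 + δ) = 0.49²·273.33/(2 + 0.49) = 26.3560.

26.356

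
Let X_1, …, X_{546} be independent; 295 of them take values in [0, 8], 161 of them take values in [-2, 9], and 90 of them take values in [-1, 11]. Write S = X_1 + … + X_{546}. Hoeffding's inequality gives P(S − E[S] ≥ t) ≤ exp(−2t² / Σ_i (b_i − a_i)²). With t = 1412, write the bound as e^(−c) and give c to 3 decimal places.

77.697

Σ(b_i − a_i)² = 295·8² + 161·11² + 90·12² = 51321.
c = 2t² / 51321 = 2·1412² / 51321 = 77.6970.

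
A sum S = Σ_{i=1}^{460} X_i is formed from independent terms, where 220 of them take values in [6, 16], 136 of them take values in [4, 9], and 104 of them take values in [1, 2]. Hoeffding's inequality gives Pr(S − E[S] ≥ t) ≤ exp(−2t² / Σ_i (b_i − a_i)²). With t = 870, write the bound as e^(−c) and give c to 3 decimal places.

59.355

Σ(b_i − a_i)² = 220·10² + 136·5² + 104·1² = 25504.
c = 2t² / 25504 = 2·870² / 25504 = 59.3554.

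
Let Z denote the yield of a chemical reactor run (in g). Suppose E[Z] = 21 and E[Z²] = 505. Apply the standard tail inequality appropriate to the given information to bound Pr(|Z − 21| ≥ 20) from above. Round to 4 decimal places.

0.1600

The first two moments determine the variance, so Chebyshev's inequality is the sharpest standard bound available.
Var(Z) = E[Z²] − (E[Z])² = 505 − 441 = 64.
Chebyshev's inequality: Pr(|Z − μ| ≥ t) ≤ Var(Z)/t² = 64/400 = 0.1600.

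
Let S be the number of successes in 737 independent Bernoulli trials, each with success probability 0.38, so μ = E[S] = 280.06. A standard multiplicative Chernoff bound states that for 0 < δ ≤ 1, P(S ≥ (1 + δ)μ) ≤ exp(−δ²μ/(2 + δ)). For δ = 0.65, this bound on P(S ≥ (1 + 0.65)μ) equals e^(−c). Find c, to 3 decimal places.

c = δ²μ/(2 + δ) = 0.65²·280.06/(2 + 0.65) = 44.6511.

44.651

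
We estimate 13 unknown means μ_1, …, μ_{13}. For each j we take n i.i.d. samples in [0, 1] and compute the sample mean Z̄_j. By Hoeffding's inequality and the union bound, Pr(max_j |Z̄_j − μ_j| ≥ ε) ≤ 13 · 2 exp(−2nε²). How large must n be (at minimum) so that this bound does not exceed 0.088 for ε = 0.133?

Need 2·13·exp(−2nε²) ≤ 0.088, i.e. exp(−2nε²) ≤ 0.088/26.
So 2nε² ≥ ln(26/0.088) = 5.688515.
Hence n ≥ 5.688515/(2·0.133²) = 160.792.
The smallest integer n is 161.

161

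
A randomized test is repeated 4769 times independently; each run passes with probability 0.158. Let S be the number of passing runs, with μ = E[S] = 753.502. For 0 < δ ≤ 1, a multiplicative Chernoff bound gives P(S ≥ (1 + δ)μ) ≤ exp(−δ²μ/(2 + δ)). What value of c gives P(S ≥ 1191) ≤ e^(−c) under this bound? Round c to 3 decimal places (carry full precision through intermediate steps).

Write 1191 = (1 + δ)μ, so δ = 1191/753.502 − 1 = 0.5806196…
Then the exponent is δ²μ/(2 + δ) = (1191 − μ)² / (μ·(2 + δ)) = 98.433686.

98.434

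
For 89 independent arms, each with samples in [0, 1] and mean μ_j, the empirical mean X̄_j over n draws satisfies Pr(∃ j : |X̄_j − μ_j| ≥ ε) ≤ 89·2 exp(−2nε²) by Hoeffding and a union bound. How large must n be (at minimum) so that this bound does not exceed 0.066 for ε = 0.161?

153

Need 2·89·exp(−2nε²) ≤ 0.066, i.e. exp(−2nε²) ≤ 0.066/178.
So 2nε² ≥ ln(178/0.066) = 7.899884.
Hence n ≥ 7.899884/(2·0.161²) = 152.384.
The smallest integer n is 153.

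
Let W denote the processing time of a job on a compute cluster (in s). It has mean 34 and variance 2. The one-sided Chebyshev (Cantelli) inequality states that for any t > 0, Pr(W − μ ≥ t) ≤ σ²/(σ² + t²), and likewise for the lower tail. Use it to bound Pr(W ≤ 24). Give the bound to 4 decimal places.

Here σ² = 2 and t = 10, so σ² + t² = 102.
Cantelli's bound: 2/102 = 0.0196.

0.0196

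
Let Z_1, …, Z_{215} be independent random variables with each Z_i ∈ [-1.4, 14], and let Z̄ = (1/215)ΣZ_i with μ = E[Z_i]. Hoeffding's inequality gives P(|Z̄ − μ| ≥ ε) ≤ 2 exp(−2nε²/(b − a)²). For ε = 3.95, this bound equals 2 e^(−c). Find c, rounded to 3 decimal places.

28.289

c = 2nε²/(b − a)² = 2·215·3.95² / 15.4² = 28.2892.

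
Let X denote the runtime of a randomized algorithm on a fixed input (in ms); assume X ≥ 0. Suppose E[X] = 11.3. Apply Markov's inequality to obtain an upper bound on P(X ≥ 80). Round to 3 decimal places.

0.141

Markov's inequality: for a non-negative random variable, P(X ≥ a) ≤ E[X]/a.
Here E[X] = 11.3 and a = 80, so the bound is 11.3/80 = 0.1412.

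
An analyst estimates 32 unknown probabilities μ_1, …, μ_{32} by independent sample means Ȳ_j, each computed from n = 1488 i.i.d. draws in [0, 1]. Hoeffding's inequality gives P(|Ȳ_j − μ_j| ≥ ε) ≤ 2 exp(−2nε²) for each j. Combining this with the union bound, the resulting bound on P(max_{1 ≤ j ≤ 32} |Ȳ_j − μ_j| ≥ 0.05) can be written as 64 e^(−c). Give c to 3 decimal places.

Union bound over the 32 events: P(max_{1 ≤ j ≤ 32} |Ȳ_j − μ_j| ≥ 0.05) ≤ 32·2·exp(−2nε²) = 64 exp(−2·1488·0.05²).
So c = 2·1488·0.05² = 7.4400.

7.440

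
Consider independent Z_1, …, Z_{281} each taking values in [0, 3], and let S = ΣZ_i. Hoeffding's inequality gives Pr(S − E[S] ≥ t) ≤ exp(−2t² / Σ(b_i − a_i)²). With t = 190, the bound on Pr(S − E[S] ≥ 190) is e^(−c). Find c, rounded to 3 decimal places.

Σ(b_i − a_i)² = 281·(3)² = 2529.
c = 2t²/2529 = 2·190²/2529 = 28.5488.

28.549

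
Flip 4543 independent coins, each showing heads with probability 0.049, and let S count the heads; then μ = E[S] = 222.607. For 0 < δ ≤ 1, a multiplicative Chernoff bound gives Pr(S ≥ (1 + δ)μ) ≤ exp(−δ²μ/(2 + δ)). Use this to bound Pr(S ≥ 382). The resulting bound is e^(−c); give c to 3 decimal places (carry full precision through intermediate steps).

Write 382 = (1 + δ)μ, so δ = 382/222.607 − 1 = 0.7160287…
Then the exponent is δ²μ/(2 + δ) = (382 − μ)² / (μ·(2 + δ)) = 42.020897.

42.021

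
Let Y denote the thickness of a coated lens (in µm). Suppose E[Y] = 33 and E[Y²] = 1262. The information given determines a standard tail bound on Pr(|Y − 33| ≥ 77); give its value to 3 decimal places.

0.029

The first two moments determine the variance, so Chebyshev's inequality is the sharpest standard bound available.
Var(Y) = E[Y²] − (E[Y])² = 1262 − 1089 = 173.
Chebyshev's inequality: Pr(|Y − μ| ≥ t) ≤ Var(Y)/t² = 173/5929 = 0.0292.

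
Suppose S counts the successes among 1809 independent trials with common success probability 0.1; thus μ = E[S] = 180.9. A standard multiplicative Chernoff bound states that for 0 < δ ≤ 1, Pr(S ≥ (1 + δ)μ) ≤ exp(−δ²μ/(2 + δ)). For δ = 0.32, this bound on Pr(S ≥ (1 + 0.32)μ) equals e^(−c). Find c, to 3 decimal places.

c = δ²μ/(2 + δ) = 0.32²·180.9/(2 + 0.32) = 7.9846.

7.985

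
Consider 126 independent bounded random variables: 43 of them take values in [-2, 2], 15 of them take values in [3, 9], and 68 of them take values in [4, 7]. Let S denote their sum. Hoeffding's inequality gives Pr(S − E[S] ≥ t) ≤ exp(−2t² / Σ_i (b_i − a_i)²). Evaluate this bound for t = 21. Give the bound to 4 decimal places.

Σ(b_i − a_i)² = 43·4² + 15·6² + 68·3² = 1840.
Exponent = 2·21² / 1840 = 0.47935.
Bound = exp(−0.47935) = 0.61919.

0.6192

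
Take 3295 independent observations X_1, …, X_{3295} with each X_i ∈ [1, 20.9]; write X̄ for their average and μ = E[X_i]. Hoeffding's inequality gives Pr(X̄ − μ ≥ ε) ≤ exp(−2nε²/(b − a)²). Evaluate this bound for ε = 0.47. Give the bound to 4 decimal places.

Exponent: 2nε²/(b − a)² = 2·3295·0.47² / 19.9² = 3.67600.
Bound = exp(−3.67600) = 0.02532.

0.0253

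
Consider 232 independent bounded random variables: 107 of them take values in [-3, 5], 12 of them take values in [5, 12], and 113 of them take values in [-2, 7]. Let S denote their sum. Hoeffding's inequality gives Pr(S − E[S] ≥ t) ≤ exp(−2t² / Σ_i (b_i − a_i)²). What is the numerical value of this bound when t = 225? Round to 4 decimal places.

0.0022

Σ(b_i − a_i)² = 107·8² + 12·7² + 113·9² = 16589.
Exponent = 2·225² / 16589 = 6.10344.
Bound = exp(−6.10344) = 0.00224.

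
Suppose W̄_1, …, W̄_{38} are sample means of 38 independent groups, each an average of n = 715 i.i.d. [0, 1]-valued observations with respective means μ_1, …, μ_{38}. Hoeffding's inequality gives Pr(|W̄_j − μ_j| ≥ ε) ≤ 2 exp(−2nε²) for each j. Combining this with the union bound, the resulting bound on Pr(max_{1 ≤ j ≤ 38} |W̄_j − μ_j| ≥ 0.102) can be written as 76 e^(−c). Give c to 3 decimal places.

Union bound over the 38 events: Pr(max_{1 ≤ j ≤ 38} |W̄_j − μ_j| ≥ 0.102) ≤ 38·2·exp(−2nε²) = 76 exp(−2·715·0.102²).
So c = 2·715·0.102² = 14.8777.

14.878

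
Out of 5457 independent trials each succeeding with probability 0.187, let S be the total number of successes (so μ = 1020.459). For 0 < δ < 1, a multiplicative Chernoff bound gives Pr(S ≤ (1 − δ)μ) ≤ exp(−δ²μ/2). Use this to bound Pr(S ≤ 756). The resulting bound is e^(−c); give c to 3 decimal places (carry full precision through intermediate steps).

Write 756 = (1 − δ)μ, so δ = 1 − 756/1020.459 = 0.2591569…
Then the exponent is δ²μ/2 = (μ − 756)²/(2μ) = 34.268188.

34.268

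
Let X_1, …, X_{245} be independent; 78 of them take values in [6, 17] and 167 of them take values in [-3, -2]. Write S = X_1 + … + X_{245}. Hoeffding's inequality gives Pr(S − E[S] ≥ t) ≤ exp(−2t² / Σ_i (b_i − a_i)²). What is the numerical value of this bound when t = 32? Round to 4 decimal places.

Σ(b_i − a_i)² = 78·11² + 167·1² = 9605.
Exponent = 2·32² / 9605 = 0.21322.
Bound = exp(−0.21322) = 0.80798.

0.8080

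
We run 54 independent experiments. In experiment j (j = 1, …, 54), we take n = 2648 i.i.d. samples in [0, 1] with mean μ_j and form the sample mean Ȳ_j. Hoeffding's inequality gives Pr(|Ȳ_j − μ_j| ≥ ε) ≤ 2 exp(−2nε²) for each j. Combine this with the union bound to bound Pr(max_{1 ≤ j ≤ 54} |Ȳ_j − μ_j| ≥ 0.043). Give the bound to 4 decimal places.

Per-experiment Hoeffding bound: 2·exp(−2·2648·0.043²) = 2·exp(−9.79230) = 0.00011176.
Union bound over 54 events: 54·0.00011176 = 0.00604.

0.0060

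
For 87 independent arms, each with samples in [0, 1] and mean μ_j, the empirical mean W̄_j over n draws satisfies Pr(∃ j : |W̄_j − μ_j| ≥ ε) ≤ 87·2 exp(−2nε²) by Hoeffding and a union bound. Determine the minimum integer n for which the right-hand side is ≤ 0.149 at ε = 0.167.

Need 2·87·exp(−2nε²) ≤ 0.149, i.e. exp(−2nε²) ≤ 0.149/174.
So 2nε² ≥ ln(174/0.149) = 7.062864.
Hence n ≥ 7.062864/(2·0.167²) = 126.625.
The smallest integer n is 127.

127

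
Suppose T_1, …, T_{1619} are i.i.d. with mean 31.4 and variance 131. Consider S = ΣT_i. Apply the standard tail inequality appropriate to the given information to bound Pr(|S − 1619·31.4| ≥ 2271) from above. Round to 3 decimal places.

0.041

With mean and variance of each term known, Chebyshev's inequality bounds the deviation of the sum (or sample mean).
Var(S) = n·Var(T_i) = 1619·131 = 212089.
Chebyshev: Pr(|S − 1619·31.4| ≥ 2271) ≤ Var(S)/2271² = 212089/5157441 = 0.0411.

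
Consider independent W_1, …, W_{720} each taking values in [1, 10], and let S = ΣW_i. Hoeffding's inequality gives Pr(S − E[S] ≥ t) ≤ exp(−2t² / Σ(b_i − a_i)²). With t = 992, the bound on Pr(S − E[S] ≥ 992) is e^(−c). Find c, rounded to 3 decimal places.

Σ(b_i − a_i)² = 720·(9)² = 58320.
c = 2t²/58320 = 2·992²/58320 = 33.7471.

33.747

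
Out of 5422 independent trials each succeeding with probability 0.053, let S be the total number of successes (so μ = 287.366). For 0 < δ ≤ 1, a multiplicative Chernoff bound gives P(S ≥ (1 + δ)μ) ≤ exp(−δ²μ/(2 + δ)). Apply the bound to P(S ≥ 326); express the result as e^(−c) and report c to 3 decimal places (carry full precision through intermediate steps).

Write 326 = (1 + δ)μ, so δ = 326/287.366 − 1 = 0.1344418…
Then the exponent is δ²μ/(2 + δ) = (326 − μ)² / (μ·(2 + δ)) = 2.433434.

2.433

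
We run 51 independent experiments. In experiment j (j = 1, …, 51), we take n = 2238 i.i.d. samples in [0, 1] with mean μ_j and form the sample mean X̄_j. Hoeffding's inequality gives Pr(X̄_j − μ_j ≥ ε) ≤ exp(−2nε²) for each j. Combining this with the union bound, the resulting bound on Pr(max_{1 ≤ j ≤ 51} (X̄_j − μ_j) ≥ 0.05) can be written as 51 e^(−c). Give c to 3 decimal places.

11.190

Union bound over the 51 events: Pr(max_{1 ≤ j ≤ 51} (X̄_j − μ_j) ≥ 0.05) ≤ 51·exp(−2nε²) = 51 exp(−2·2238·0.05²).
So c = 2·2238·0.05² = 11.1900.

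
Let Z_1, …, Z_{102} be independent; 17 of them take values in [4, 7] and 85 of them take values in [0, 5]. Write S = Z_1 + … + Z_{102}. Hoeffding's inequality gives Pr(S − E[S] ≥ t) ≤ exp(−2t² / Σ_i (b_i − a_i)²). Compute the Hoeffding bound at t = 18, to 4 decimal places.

Σ(b_i − a_i)² = 17·3² + 85·5² = 2278.
Exponent = 2·18² / 2278 = 0.28446.
Bound = exp(−0.28446) = 0.75242.

0.7524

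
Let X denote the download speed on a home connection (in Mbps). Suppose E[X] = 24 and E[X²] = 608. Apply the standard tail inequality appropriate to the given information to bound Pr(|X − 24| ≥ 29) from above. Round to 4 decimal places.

0.0380

The first two moments determine the variance, so Chebyshev's inequality is the sharpest standard bound available.
Var(X) = E[X²] − (E[X])² = 608 − 576 = 32.
Chebyshev's inequality: Pr(|X − μ| ≥ t) ≤ Var(X)/t² = 32/841 = 0.0380.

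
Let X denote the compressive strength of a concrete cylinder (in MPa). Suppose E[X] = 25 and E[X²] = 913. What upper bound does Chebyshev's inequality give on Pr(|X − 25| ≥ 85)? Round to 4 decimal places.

0.0399

Var(X) = E[X²] − (E[X])² = 913 − 625 = 288.
Chebyshev's inequality: Pr(|X − μ| ≥ t) ≤ Var(X)/t² = 288/7225 = 0.0399.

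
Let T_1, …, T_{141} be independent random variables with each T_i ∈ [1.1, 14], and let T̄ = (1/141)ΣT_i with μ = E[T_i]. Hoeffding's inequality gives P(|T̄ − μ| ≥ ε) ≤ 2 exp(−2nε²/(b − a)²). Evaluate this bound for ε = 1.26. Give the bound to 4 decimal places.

0.1357

Exponent: 2nε²/(b − a)² = 2·141·1.26² / 12.9² = 2.69036.
Bound = 2·exp(−2.69036) = 0.13571.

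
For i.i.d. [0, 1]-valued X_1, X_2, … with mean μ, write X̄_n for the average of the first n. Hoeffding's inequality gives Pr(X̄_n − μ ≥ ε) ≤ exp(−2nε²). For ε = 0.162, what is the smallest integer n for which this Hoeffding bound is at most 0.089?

47

Require exp(−2nε²) ≤ 0.089, i.e. 2nε² ≥ ln(1/0.089) = 2.419119.
So n ≥ 2.419119 / (2·0.162²) = 46.089.
The smallest integer n is 47.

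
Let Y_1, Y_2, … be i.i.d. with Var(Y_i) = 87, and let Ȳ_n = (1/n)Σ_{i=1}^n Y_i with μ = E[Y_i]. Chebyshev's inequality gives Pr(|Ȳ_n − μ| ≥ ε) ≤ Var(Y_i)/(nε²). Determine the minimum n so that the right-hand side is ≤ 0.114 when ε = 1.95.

Require 87/(n·1.95²) ≤ 0.114, i.e. n ≥ 87/(0.114·1.95²) = 200.699.
The smallest integer n is 201.

201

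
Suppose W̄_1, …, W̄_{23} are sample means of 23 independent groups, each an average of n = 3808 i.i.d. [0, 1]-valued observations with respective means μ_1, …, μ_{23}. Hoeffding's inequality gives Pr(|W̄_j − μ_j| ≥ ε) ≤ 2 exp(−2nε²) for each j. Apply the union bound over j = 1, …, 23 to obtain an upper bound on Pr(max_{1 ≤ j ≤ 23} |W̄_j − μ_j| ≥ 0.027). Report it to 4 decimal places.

Per-experiment Hoeffding bound: 2·exp(−2·3808·0.027²) = 2·exp(−5.55206) = 0.0077589.
Union bound over 23 events: 23·0.0077589 = 0.17845.

0.1785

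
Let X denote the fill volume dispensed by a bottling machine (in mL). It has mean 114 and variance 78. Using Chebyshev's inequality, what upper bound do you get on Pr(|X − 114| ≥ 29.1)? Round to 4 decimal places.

0.0921

Chebyshev: Pr(|X − μ| ≥ t) ≤ Var(X)/t².
Bound = 78 / 846.81 = 0.0921.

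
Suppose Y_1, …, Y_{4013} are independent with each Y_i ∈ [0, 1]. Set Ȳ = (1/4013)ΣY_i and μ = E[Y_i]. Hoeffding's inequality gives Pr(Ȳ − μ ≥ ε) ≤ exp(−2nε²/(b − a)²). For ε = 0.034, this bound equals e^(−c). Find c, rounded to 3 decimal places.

c = 2nε²/(b − a)² = 2·4013·0.034² / 1² = 9.2781.

9.278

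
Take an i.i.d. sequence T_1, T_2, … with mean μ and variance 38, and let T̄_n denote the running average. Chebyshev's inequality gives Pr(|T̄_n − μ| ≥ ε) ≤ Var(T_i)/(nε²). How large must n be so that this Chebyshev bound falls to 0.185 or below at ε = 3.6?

Require 38/(n·3.6²) ≤ 0.185, i.e. n ≥ 38/(0.185·3.6²) = 15.849.
The smallest integer n is 16.

16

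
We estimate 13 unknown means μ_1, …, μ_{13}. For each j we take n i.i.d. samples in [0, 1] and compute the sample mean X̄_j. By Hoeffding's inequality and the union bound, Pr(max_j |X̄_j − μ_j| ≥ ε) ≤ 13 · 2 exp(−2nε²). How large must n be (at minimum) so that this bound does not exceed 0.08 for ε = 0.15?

Need 2·13·exp(−2nε²) ≤ 0.08, i.e. exp(−2nε²) ≤ 0.08/26.
So 2nε² ≥ ln(26/0.08) = 5.783825.
Hence n ≥ 5.783825/(2·0.15²) = 128.529.
The smallest integer n is 129.

129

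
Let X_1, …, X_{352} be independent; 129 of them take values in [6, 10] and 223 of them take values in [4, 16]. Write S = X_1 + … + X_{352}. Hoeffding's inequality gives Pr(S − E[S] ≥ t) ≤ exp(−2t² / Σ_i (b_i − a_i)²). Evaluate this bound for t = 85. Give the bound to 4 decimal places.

0.6552

Σ(b_i − a_i)² = 129·4² + 223·12² = 34176.
Exponent = 2·85² / 34176 = 0.42281.
Bound = exp(−0.42281) = 0.65520.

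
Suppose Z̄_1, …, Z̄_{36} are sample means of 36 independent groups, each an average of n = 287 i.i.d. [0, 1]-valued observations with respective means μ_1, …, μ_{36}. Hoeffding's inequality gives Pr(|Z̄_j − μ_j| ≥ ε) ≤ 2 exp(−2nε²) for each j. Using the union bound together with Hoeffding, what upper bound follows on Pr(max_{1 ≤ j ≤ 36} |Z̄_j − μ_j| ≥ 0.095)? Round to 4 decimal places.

Per-experiment Hoeffding bound: 2·exp(−2·287·0.095²) = 2·exp(−5.18035) = 0.011252.
Union bound over 36 events: 36·0.011252 = 0.40507.

0.4051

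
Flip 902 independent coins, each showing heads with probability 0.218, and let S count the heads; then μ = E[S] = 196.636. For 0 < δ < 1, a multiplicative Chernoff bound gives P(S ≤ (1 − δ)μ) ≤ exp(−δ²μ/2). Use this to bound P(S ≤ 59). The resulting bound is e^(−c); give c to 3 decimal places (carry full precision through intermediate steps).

48.169

Write 59 = (1 − δ)μ, so δ = 1 − 59/196.636 = 0.6999532…
Then the exponent is δ²μ/2 = (μ − 59)²/(2μ) = 48.169380.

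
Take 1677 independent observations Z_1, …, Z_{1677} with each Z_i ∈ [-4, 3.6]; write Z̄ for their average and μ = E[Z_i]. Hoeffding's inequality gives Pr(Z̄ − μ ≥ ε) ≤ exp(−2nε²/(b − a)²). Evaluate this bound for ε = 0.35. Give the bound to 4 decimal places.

Exponent: 2nε²/(b − a)² = 2·1677·0.35² / 7.6² = 7.11331.
Bound = exp(−7.11331) = 0.00081.

0.0008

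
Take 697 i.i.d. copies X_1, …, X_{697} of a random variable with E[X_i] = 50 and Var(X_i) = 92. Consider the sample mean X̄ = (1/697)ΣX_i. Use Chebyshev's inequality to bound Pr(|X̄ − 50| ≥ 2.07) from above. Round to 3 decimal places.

Var(X̄) = Var(X_i)/n = 92/697 = 0.13199.
Chebyshev: Pr(|X̄ − 50| ≥ 2.07) ≤ Var(X̄)/(2.07)² = 92/(697·2.07²) = 0.0308.

0.031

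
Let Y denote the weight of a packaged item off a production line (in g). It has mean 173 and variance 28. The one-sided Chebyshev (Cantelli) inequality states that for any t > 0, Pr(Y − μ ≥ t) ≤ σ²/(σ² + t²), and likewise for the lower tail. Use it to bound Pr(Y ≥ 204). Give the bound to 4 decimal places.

Here σ² = 28 and t = 31, so σ² + t² = 989.
Cantelli's bound: 28/989 = 0.0283.

0.0283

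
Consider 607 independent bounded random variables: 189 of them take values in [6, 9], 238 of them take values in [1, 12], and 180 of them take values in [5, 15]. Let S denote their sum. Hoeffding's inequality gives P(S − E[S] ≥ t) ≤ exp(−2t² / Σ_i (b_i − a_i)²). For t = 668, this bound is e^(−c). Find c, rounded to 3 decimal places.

18.401

Σ(b_i − a_i)² = 189·3² + 238·11² + 180·10² = 48499.
c = 2t² / 48499 = 2·668² / 48499 = 18.4014.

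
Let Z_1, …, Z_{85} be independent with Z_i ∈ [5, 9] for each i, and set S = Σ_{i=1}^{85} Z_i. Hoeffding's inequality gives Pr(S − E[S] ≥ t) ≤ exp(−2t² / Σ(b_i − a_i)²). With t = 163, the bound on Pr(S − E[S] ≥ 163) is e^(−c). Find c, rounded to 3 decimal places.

Σ(b_i − a_i)² = 85·(4)² = 1360.
c = 2t²/1360 = 2·163²/1360 = 39.0721.

39.072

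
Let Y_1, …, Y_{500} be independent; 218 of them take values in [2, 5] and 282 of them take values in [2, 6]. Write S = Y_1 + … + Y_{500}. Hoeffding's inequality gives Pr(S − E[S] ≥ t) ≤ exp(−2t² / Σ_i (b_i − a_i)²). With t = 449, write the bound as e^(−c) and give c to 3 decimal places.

Σ(b_i − a_i)² = 218·3² + 282·4² = 6474.
c = 2t² / 6474 = 2·449² / 6474 = 62.2802.

62.280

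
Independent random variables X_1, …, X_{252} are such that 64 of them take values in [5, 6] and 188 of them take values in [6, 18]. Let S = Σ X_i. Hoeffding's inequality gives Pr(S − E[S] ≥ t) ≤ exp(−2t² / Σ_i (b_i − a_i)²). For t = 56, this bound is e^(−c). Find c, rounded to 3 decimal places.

Σ(b_i − a_i)² = 64·1² + 188·12² = 27136.
c = 2t² / 27136 = 2·56² / 27136 = 0.2311.

0.231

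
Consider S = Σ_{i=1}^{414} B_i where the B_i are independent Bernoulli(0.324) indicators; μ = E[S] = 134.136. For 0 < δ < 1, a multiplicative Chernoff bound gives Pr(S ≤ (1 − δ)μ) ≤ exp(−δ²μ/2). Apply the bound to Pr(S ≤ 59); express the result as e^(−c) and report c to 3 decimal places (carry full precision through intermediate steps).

21.044

Write 59 = (1 − δ)μ, so δ = 1 − 59/134.136 = 0.5601479…
Then the exponent is δ²μ/2 = (μ − 59)²/(2μ) = 21.043637.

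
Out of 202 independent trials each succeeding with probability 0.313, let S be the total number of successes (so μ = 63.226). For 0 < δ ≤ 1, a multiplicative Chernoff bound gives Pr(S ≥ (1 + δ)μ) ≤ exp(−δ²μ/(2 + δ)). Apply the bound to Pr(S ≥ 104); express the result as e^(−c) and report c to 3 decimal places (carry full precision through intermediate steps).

Write 104 = (1 + δ)μ, so δ = 104/63.226 − 1 = 0.6448929…
Then the exponent is δ²μ/(2 + δ) = (104 − μ)² / (μ·(2 + δ)) = 9.941750.

9.942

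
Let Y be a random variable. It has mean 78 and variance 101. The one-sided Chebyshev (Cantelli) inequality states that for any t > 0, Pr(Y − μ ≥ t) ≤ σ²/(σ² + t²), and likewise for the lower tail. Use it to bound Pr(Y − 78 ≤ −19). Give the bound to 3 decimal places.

Here σ² = 101 and t = 19, so σ² + t² = 462.
Cantelli's bound: 101/462 = 0.2186.

0.219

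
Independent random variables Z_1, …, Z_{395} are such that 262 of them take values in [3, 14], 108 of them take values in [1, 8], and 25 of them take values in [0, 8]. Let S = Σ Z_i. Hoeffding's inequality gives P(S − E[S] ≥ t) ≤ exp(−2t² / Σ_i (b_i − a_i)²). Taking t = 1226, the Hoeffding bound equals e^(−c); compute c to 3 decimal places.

Σ(b_i − a_i)² = 262·11² + 108·7² + 25·8² = 38594.
c = 2t² / 38594 = 2·1226² / 38594 = 77.8917.

77.892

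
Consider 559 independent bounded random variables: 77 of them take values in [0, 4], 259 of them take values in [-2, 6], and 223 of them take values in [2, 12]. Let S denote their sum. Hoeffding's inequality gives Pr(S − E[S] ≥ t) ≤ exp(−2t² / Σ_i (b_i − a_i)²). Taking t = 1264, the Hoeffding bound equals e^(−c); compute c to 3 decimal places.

Σ(b_i − a_i)² = 77·4² + 259·8² + 223·10² = 40108.
c = 2t² / 40108 = 2·1264² / 40108 = 79.6697.

79.670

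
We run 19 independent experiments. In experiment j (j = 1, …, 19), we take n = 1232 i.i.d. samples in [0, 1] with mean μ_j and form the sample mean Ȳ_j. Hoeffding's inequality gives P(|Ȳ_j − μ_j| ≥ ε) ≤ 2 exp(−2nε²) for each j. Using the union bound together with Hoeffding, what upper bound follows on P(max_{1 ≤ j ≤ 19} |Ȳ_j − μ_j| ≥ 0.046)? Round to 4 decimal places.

Per-experiment Hoeffding bound: 2·exp(−2·1232·0.046²) = 2·exp(−5.21382) = 0.010882.
Union bound over 19 events: 19·0.010882 = 0.20675.

0.2068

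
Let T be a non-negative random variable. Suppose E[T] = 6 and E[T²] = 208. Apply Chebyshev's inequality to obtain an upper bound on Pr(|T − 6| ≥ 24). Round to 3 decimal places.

0.299

Var(T) = E[T²] − (E[T])² = 208 − 36 = 172.
Chebyshev's inequality: Pr(|T − μ| ≥ t) ≤ Var(T)/t² = 172/576 = 0.2986.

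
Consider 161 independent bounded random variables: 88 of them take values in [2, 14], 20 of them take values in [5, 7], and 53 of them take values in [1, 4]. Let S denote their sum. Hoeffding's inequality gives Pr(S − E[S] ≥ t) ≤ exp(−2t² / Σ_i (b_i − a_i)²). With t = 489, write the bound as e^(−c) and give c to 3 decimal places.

36.151

Σ(b_i − a_i)² = 88·12² + 20·2² + 53·3² = 13229.
c = 2t² / 13229 = 2·489² / 13229 = 36.1510.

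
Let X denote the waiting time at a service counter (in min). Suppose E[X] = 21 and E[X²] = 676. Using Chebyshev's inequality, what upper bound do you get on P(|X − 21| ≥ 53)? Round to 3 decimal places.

0.084

Var(X) = E[X²] − (E[X])² = 676 − 441 = 235.
Chebyshev's inequality: P(|X − μ| ≥ t) ≤ Var(X)/t² = 235/2809 = 0.0837.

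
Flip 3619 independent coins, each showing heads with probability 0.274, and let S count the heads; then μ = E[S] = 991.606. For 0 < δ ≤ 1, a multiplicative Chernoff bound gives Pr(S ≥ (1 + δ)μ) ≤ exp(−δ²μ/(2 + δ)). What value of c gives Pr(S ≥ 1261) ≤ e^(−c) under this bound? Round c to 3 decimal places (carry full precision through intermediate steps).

32.217

Write 1261 = (1 + δ)μ, so δ = 1261/991.606 − 1 = 0.2716744…
Then the exponent is δ²μ/(2 + δ) = (1261 − μ)² / (μ·(2 + δ)) = 32.217408.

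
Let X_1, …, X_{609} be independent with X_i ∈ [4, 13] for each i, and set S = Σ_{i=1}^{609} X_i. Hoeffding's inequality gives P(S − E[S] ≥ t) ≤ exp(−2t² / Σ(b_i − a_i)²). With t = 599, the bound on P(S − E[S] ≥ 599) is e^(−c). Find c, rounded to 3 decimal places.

14.547

Σ(b_i − a_i)² = 609·(9)² = 49329.
c = 2t²/49329 = 2·599²/49329 = 14.5473.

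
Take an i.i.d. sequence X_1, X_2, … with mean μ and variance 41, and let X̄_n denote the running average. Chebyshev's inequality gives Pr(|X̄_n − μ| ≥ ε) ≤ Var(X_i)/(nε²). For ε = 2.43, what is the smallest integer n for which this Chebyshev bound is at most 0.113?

Require 41/(n·2.43²) ≤ 0.113, i.e. n ≥ 41/(0.113·2.43²) = 61.446.
The smallest integer n is 62.

62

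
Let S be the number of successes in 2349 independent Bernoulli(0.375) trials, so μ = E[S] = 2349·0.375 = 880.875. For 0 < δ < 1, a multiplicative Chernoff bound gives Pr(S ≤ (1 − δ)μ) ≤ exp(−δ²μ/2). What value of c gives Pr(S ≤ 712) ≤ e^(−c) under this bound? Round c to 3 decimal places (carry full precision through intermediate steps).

Write 712 = (1 − δ)μ, so δ = 1 − 712/880.875 = 0.1917128…
Then the exponent is δ²μ/2 = (μ − 712)²/(2μ) = 16.187748.

16.188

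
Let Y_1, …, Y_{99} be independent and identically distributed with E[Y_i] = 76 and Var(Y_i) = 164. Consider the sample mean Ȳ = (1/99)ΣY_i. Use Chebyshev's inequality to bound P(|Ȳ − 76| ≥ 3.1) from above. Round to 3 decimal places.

0.172

Var(Ȳ) = Var(Y_i)/n = 164/99 = 1.6566.
Chebyshev: P(|Ȳ − 76| ≥ 3.1) ≤ Var(Ȳ)/(3.1)² = 164/(99·3.1²) = 0.1724.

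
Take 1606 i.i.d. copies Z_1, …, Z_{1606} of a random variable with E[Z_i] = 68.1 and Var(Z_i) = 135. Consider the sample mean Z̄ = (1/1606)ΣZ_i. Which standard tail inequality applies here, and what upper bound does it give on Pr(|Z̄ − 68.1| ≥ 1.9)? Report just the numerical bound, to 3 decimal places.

0.023

With mean and variance of each term known, Chebyshev's inequality bounds the deviation of the sum (or sample mean).
Var(Z̄) = Var(Z_i)/n = 135/1606 = 0.08406.
Chebyshev: Pr(|Z̄ − 68.1| ≥ 1.9) ≤ Var(Z̄)/(1.9)² = 135/(1606·1.9²) = 0.0233.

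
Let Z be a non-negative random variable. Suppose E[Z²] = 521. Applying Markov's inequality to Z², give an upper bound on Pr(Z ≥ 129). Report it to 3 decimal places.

Since Z ≥ 0, the event {Z ≥ 129} is the same as {Z² ≥ 16641}.
Markov's inequality applied to Z² gives Pr(Z² ≥ 16641) ≤ E[Z²]/16641 = 521/16641 = 0.0313.

0.031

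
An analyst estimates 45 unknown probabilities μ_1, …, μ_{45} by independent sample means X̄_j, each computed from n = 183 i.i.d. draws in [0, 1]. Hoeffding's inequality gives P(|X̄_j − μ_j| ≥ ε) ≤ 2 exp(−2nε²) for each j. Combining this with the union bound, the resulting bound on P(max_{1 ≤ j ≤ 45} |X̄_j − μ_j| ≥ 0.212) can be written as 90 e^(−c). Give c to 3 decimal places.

16.450

Union bound over the 45 events: P(max_{1 ≤ j ≤ 45} |X̄_j − μ_j| ≥ 0.212) ≤ 45·2·exp(−2nε²) = 90 exp(−2·183·0.212²).
So c = 2·183·0.212² = 16.4495.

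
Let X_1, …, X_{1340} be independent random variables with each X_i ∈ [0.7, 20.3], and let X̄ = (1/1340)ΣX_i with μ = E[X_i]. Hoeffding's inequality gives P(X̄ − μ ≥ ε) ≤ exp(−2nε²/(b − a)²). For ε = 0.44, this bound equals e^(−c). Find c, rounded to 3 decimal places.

1.351

c = 2nε²/(b − a)² = 2·1340·0.44² / 19.6² = 1.3506.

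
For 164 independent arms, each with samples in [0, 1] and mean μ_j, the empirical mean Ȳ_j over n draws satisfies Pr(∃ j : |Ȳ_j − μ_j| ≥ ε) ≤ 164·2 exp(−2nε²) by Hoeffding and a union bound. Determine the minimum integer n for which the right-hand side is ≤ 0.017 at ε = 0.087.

652

Need 2·164·exp(−2nε²) ≤ 0.017, i.e. exp(−2nε²) ≤ 0.017/328.
So 2nε² ≥ ln(328/0.017) = 9.867556.
Hence n ≥ 9.867556/(2·0.087²) = 651.840.
The smallest integer n is 652.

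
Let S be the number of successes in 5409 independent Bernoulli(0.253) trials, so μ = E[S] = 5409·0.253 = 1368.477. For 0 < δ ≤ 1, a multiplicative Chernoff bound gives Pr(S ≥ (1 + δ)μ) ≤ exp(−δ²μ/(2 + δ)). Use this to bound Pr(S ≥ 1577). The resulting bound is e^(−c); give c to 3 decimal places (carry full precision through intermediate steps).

14.762

Write 1577 = (1 + δ)μ, so δ = 1577/1368.477 − 1 = 0.152376…
Then the exponent is δ²μ/(2 + δ) = (1577 − μ)² / (μ·(2 + δ)) = 14.762241.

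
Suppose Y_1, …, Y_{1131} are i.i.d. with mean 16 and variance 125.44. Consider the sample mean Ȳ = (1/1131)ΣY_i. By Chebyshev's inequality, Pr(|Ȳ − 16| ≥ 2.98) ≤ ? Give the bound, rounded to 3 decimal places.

0.012

Var(Ȳ) = Var(Y_i)/n = 125.44/1131 = 0.11091.
Chebyshev: Pr(|Ȳ − 16| ≥ 2.98) ≤ Var(Ȳ)/(2.98)² = 125.44/(1131·2.98²) = 0.0125.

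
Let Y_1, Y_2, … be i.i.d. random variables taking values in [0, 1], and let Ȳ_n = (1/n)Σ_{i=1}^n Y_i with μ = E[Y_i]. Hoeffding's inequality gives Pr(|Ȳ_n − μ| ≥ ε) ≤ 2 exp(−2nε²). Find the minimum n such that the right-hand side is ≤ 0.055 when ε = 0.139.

Require 2·exp(−2nε²) ≤ 0.055, i.e. 2nε² ≥ ln(2/0.055) = 3.593569.
So n ≥ 3.593569 / (2·0.139²) = 92.996.
The smallest integer n is 93.

93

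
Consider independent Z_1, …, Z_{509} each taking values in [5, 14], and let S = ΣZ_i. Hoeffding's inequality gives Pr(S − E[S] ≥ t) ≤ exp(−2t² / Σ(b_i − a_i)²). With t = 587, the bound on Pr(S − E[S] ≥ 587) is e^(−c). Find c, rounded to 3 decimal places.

Σ(b_i − a_i)² = 509·(9)² = 41229.
c = 2t²/41229 = 2·587²/41229 = 16.7149.

16.715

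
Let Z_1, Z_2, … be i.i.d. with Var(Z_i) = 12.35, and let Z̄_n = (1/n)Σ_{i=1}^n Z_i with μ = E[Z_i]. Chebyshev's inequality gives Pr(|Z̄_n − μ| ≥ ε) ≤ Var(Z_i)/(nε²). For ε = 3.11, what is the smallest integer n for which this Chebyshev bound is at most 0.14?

Require 12.35/(n·3.11²) ≤ 0.14, i.e. n ≥ 12.35/(0.14·3.11²) = 9.120.
The smallest integer n is 10.

10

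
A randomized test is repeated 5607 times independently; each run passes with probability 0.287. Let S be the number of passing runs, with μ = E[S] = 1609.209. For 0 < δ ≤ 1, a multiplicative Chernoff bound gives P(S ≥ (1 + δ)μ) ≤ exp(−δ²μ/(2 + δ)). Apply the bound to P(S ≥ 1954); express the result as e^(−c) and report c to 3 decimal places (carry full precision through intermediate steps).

Write 1954 = (1 + δ)μ, so δ = 1954/1609.209 − 1 = 0.2142612…
Then the exponent is δ²μ/(2 + δ) = (1954 − μ)² / (μ·(2 + δ)) = 33.363419.

33.363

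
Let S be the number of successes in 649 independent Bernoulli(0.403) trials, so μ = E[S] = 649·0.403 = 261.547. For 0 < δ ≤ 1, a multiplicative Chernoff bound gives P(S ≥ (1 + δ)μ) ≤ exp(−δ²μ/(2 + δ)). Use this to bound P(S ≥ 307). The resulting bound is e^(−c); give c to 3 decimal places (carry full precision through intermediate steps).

3.634

Write 307 = (1 + δ)μ, so δ = 307/261.547 − 1 = 0.1737852…
Then the exponent is δ²μ/(2 + δ) = (307 − μ)² / (μ·(2 + δ)) = 3.633781.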